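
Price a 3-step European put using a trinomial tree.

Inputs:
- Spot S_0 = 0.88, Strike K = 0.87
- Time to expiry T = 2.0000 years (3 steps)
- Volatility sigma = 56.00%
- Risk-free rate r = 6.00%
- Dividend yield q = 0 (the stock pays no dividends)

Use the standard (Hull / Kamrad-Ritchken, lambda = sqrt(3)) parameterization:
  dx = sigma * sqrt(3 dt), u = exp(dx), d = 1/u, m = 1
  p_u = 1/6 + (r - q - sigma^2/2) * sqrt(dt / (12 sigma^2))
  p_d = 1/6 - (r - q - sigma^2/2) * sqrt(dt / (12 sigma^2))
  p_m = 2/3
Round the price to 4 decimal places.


Answer: Price = V(0,0) = 0.1813

Derivation:
dt = T/N = 0.666667; dx = sigma*sqrt(3*dt) = 0.791960
u = exp(dx) = 2.207718; d = 1/u = 0.452956
p_u = 0.125924, p_m = 0.666667, p_d = 0.207409
Discount per step: exp(-r*dt) = 0.960789
Stock lattice S(k, j) with j the centered position index:
  k=0: S(0,+0) = 0.8800
  k=1: S(1,-1) = 0.3986; S(1,+0) = 0.8800; S(1,+1) = 1.9428
  k=2: S(2,-2) = 0.1805; S(2,-1) = 0.3986; S(2,+0) = 0.8800; S(2,+1) = 1.9428; S(2,+2) = 4.2891
  k=3: S(3,-3) = 0.0818; S(3,-2) = 0.1805; S(3,-1) = 0.3986; S(3,+0) = 0.8800; S(3,+1) = 1.9428; S(3,+2) = 4.2891; S(3,+3) = 9.4692
Terminal payoffs V(N, j) = max(K - S_T, 0):
  V(3,-3) = 0.788219; V(3,-2) = 0.689451; V(3,-1) = 0.471398; V(3,+0) = 0.000000; V(3,+1) = 0.000000; V(3,+2) = 0.000000; V(3,+3) = 0.000000
Backward induction: V(k, j) = exp(-r*dt) * [p_u * V(k+1, j+1) + p_m * V(k+1, j) + p_d * V(k+1, j-1)]
  V(2,-2) = exp(-r*dt) * [p_u*0.471398 + p_m*0.689451 + p_d*0.788219] = 0.655718
  V(2,-1) = exp(-r*dt) * [p_u*0.000000 + p_m*0.471398 + p_d*0.689451] = 0.439335
  V(2,+0) = exp(-r*dt) * [p_u*0.000000 + p_m*0.000000 + p_d*0.471398] = 0.093939
  V(2,+1) = exp(-r*dt) * [p_u*0.000000 + p_m*0.000000 + p_d*0.000000] = 0.000000
  V(2,+2) = exp(-r*dt) * [p_u*0.000000 + p_m*0.000000 + p_d*0.000000] = 0.000000
  V(1,-1) = exp(-r*dt) * [p_u*0.093939 + p_m*0.439335 + p_d*0.655718] = 0.423440
  V(1,+0) = exp(-r*dt) * [p_u*0.000000 + p_m*0.093939 + p_d*0.439335] = 0.147719
  V(1,+1) = exp(-r*dt) * [p_u*0.000000 + p_m*0.000000 + p_d*0.093939] = 0.018720
  V(0,+0) = exp(-r*dt) * [p_u*0.018720 + p_m*0.147719 + p_d*0.423440] = 0.181265


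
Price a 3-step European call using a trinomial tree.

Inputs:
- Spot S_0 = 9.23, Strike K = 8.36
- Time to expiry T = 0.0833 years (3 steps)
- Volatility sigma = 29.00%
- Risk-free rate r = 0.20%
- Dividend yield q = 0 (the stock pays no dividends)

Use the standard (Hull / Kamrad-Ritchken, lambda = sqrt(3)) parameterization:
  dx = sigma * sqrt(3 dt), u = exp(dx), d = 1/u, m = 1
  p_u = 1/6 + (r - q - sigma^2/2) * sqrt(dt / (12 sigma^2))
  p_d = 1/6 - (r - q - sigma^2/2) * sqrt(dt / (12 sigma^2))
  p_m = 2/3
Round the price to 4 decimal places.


dt = T/N = 0.027767; dx = sigma*sqrt(3*dt) = 0.083699
u = exp(dx) = 1.087302; d = 1/u = 0.919708
p_u = 0.160023, p_m = 0.666667, p_d = 0.173310
Discount per step: exp(-r*dt) = 0.999944
Stock lattice S(k, j) with j the centered position index:
  k=0: S(0,+0) = 9.2300
  k=1: S(1,-1) = 8.4889; S(1,+0) = 9.2300; S(1,+1) = 10.0358
  k=2: S(2,-2) = 7.8073; S(2,-1) = 8.4889; S(2,+0) = 9.2300; S(2,+1) = 10.0358; S(2,+2) = 10.9119
  k=3: S(3,-3) = 7.1804; S(3,-2) = 7.8073; S(3,-1) = 8.4889; S(3,+0) = 9.2300; S(3,+1) = 10.0358; S(3,+2) = 10.9119; S(3,+3) = 11.8646
Terminal payoffs V(N, j) = max(S_T - K, 0):
  V(3,-3) = 0.000000; V(3,-2) = 0.000000; V(3,-1) = 0.128905; V(3,+0) = 0.870000; V(3,+1) = 1.675794; V(3,+2) = 2.551935; V(3,+3) = 3.504564
Backward induction: V(k, j) = exp(-r*dt) * [p_u * V(k+1, j+1) + p_m * V(k+1, j) + p_d * V(k+1, j-1)]
  V(2,-2) = exp(-r*dt) * [p_u*0.128905 + p_m*0.000000 + p_d*0.000000] = 0.020627
  V(2,-1) = exp(-r*dt) * [p_u*0.870000 + p_m*0.128905 + p_d*0.000000] = 0.225145
  V(2,+0) = exp(-r*dt) * [p_u*1.675794 + p_m*0.870000 + p_d*0.128905] = 0.870459
  V(2,+1) = exp(-r*dt) * [p_u*2.551935 + p_m*1.675794 + p_d*0.870000] = 1.676252
  V(2,+2) = exp(-r*dt) * [p_u*3.504564 + p_m*2.551935 + p_d*1.675794] = 2.552392
  V(1,-1) = exp(-r*dt) * [p_u*0.870459 + p_m*0.225145 + p_d*0.020627] = 0.292949
  V(1,+0) = exp(-r*dt) * [p_u*1.676252 + p_m*0.870459 + p_d*0.225145] = 0.887516
  V(1,+1) = exp(-r*dt) * [p_u*2.552392 + p_m*1.676252 + p_d*0.870459] = 1.676710
  V(0,+0) = exp(-r*dt) * [p_u*1.676710 + p_m*0.887516 + p_d*0.292949] = 0.910711

Answer: Price = V(0,0) = 0.9107


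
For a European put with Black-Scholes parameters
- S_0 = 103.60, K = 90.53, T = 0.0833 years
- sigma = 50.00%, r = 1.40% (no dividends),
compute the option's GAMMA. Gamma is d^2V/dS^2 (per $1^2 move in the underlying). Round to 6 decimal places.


Answer: Gamma = 0.015946

Derivation:
d1 = 1.0147326217; d2 = 0.8704239248
phi(d1) = 0.2384061183; exp(-qT) = 1.0000000000; exp(-rT) = 0.9988344797
Gamma = exp(-qT) * phi(d1) / (S * sigma * sqrt(T)) = 1.0000000000 * 0.2384061183 / (103.6000 * 0.5000 * 0.2886173938) = 0.015946


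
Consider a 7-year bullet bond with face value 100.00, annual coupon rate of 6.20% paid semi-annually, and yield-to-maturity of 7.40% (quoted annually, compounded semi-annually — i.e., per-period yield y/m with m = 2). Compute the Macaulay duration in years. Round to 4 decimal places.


Answer: Macaulay duration = 5.7344 years

Derivation:
Coupon per period c = face * coupon_rate / m = 3.100000
Periods per year m = 2; per-period yield y/m = 0.037000
Number of cashflows N = 14
Cashflows (t years, CF_t, discount factor 1/(1+y/m)^(m*t), PV):
  t = 0.5000: CF_t = 3.100000, DF = 0.964320, PV = 2.989392
  t = 1.0000: CF_t = 3.100000, DF = 0.929913, PV = 2.882731
  t = 1.5000: CF_t = 3.100000, DF = 0.896734, PV = 2.779876
  t = 2.0000: CF_t = 3.100000, DF = 0.864739, PV = 2.680690
  t = 2.5000: CF_t = 3.100000, DF = 0.833885, PV = 2.585044
  t = 3.0000: CF_t = 3.100000, DF = 0.804132, PV = 2.492810
  t = 3.5000: CF_t = 3.100000, DF = 0.775441, PV = 2.403867
  t = 4.0000: CF_t = 3.100000, DF = 0.747773, PV = 2.318097
  t = 4.5000: CF_t = 3.100000, DF = 0.721093, PV = 2.235388
  t = 5.0000: CF_t = 3.100000, DF = 0.695364, PV = 2.155630
  t = 5.5000: CF_t = 3.100000, DF = 0.670554, PV = 2.078717
  t = 6.0000: CF_t = 3.100000, DF = 0.646629, PV = 2.004549
  t = 6.5000: CF_t = 3.100000, DF = 0.623557, PV = 1.933027
  t = 7.0000: CF_t = 103.100000, DF = 0.601309, PV = 61.994916
Price P = sum_t PV_t = 93.534734
Macaulay numerator sum_t t * PV_t:
  t * PV_t at t = 0.5000: 1.494696
  t * PV_t at t = 1.0000: 2.882731
  t * PV_t at t = 1.5000: 4.169814
  t * PV_t at t = 2.0000: 5.361381
  t * PV_t at t = 2.5000: 6.462610
  t * PV_t at t = 3.0000: 7.478430
  t * PV_t at t = 3.5000: 8.413534
  t * PV_t at t = 4.0000: 9.272389
  t * PV_t at t = 4.5000: 10.059245
  t * PV_t at t = 5.0000: 10.778148
  t * PV_t at t = 5.5000: 11.432944
  t * PV_t at t = 6.0000: 12.027292
  t * PV_t at t = 6.5000: 12.564674
  t * PV_t at t = 7.0000: 433.964412
Macaulay duration D = (sum_t t * PV_t) / P = 536.362299 / 93.534734 = 5.734365


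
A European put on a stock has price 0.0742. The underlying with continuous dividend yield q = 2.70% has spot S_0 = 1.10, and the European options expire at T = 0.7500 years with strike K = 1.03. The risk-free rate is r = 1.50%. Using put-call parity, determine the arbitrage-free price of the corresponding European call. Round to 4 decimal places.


Answer: Call price = 0.1337

Derivation:
Put-call parity: C - P = S_0 * exp(-qT) - K * exp(-rT).
S_0 * exp(-qT) = 1.1000 * 0.97995365 = 1.07794902
K * exp(-rT) = 1.0300 * 0.98881304 = 1.01847744
C = P + S*exp(-qT) - K*exp(-rT)
C = 0.0742 + 1.07794902 - 1.01847744 = 0.1337


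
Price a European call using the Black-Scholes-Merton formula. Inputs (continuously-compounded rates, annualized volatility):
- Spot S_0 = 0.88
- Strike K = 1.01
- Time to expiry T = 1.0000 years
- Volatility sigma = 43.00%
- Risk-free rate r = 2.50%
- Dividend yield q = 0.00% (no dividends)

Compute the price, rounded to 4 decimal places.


d1 = (ln(S/K) + (r - q + 0.5*sigma^2) * T) / (sigma * sqrt(T)) = -0.04728768
d2 = d1 - sigma * sqrt(T) = -0.47728768
exp(-rT) = 0.97530991; exp(-qT) = 1.00000000
C = S_0 * exp(-qT) * N(d1) - K * exp(-rT) * N(d2)
N(d1) = 0.48114197; N(d2) = 0.31657864
C = 0.8800 * 1.00000000 * 0.48114197 - 1.0100 * 0.97530991 * 0.31657864 = 0.1116

Answer: Price = 0.1116


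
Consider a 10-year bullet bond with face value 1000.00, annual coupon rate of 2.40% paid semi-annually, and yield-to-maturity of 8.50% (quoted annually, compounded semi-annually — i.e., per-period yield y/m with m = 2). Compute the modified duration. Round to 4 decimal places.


Answer: Modified duration = 8.1936

Derivation:
Coupon per period c = face * coupon_rate / m = 12.000000
Periods per year m = 2; per-period yield y/m = 0.042500
Number of cashflows N = 20
Cashflows (t years, CF_t, discount factor 1/(1+y/m)^(m*t), PV):
  t = 0.5000: CF_t = 12.000000, DF = 0.959233, PV = 11.510791
  t = 1.0000: CF_t = 12.000000, DF = 0.920127, PV = 11.041526
  t = 1.5000: CF_t = 12.000000, DF = 0.882616, PV = 10.591392
  t = 2.0000: CF_t = 12.000000, DF = 0.846634, PV = 10.159609
  t = 2.5000: CF_t = 12.000000, DF = 0.812119, PV = 9.745428
  t = 3.0000: CF_t = 12.000000, DF = 0.779011, PV = 9.348133
  t = 3.5000: CF_t = 12.000000, DF = 0.747253, PV = 8.967034
  t = 4.0000: CF_t = 12.000000, DF = 0.716789, PV = 8.601471
  t = 4.5000: CF_t = 12.000000, DF = 0.687568, PV = 8.250812
  t = 5.0000: CF_t = 12.000000, DF = 0.659537, PV = 7.914448
  t = 5.5000: CF_t = 12.000000, DF = 0.632650, PV = 7.591796
  t = 6.0000: CF_t = 12.000000, DF = 0.606858, PV = 7.282299
  t = 6.5000: CF_t = 12.000000, DF = 0.582118, PV = 6.985418
  t = 7.0000: CF_t = 12.000000, DF = 0.558387, PV = 6.700641
  t = 7.5000: CF_t = 12.000000, DF = 0.535623, PV = 6.427473
  t = 8.0000: CF_t = 12.000000, DF = 0.513787, PV = 6.165442
  t = 8.5000: CF_t = 12.000000, DF = 0.492841, PV = 5.914093
  t = 9.0000: CF_t = 12.000000, DF = 0.472749, PV = 5.672991
  t = 9.5000: CF_t = 12.000000, DF = 0.453477, PV = 5.441718
  t = 10.0000: CF_t = 1012.000000, DF = 0.434989, PV = 440.209327
Price P = sum_t PV_t = 594.521843
First compute Macaulay numerator sum_t t * PV_t:
  t * PV_t at t = 0.5000: 5.755396
  t * PV_t at t = 1.0000: 11.041526
  t * PV_t at t = 1.5000: 15.887088
  t * PV_t at t = 2.0000: 20.319218
  t * PV_t at t = 2.5000: 24.363571
  t * PV_t at t = 3.0000: 28.044398
  t * PV_t at t = 3.5000: 31.384618
  t * PV_t at t = 4.0000: 34.405885
  t * PV_t at t = 4.5000: 37.128652
  t * PV_t at t = 5.0000: 39.572238
  t * PV_t at t = 5.5000: 41.754880
  t * PV_t at t = 6.0000: 43.693792
  t * PV_t at t = 6.5000: 45.405219
  t * PV_t at t = 7.0000: 46.904487
  t * PV_t at t = 7.5000: 48.206051
  t * PV_t at t = 8.0000: 49.323537
  t * PV_t at t = 8.5000: 50.269792
  t * PV_t at t = 9.0000: 51.056920
  t * PV_t at t = 9.5000: 51.696322
  t * PV_t at t = 10.0000: 4402.093266
Macaulay duration D = 5078.306855 / 594.521843 = 8.541834
Modified duration = D / (1 + y/m) = 8.541834 / (1 + 0.042500) = 8.193606


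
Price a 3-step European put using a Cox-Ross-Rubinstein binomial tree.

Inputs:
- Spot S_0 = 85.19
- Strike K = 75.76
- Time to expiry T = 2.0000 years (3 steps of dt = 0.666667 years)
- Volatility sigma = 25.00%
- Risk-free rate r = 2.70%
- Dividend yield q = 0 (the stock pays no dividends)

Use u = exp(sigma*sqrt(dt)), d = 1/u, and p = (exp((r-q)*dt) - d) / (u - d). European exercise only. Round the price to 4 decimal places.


Answer: Price = V(0,0) = 5.9130

Derivation:
dt = T/N = 0.666667
u = exp(sigma*sqrt(dt)) = 1.226450; d = 1/u = 0.815361
p = (exp((r-q)*dt) - d) / (u - d) = 0.493328
Discount per step: exp(-r*dt) = 0.982161
Stock lattice S(k, i) with i counting down-moves:
  k=0: S(0,0) = 85.1900
  k=1: S(1,0) = 104.4813; S(1,1) = 69.4606
  k=2: S(2,0) = 128.1411; S(2,1) = 85.1900; S(2,2) = 56.6355
  k=3: S(3,0) = 157.1588; S(3,1) = 104.4813; S(3,2) = 69.4606; S(3,3) = 46.1784
Terminal payoffs V(N, i) = max(K - S_T, 0):
  V(3,0) = 0.000000; V(3,1) = 0.000000; V(3,2) = 6.299384; V(3,3) = 29.581625
Backward induction: V(k, i) = exp(-r*dt) * [p * V(k+1, i) + (1-p) * V(k+1, i+1)].
  V(2,0) = exp(-r*dt) * [p*0.000000 + (1-p)*0.000000] = 0.000000
  V(2,1) = exp(-r*dt) * [p*0.000000 + (1-p)*6.299384] = 3.134785
  V(2,2) = exp(-r*dt) * [p*6.299384 + (1-p)*29.581625] = 17.773033
  V(1,0) = exp(-r*dt) * [p*0.000000 + (1-p)*3.134785] = 1.559974
  V(1,1) = exp(-r*dt) * [p*3.134785 + (1-p)*17.773033] = 10.363346
  V(0,0) = exp(-r*dt) * [p*1.559974 + (1-p)*10.363346] = 5.912999


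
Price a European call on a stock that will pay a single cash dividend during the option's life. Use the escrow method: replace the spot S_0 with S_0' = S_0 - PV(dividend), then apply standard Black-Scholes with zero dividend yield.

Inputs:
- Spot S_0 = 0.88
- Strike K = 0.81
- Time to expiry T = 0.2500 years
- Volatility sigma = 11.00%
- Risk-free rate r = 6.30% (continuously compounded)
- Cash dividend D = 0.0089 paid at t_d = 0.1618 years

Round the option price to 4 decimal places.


Answer: Price = 0.0749

Derivation:
PV(D) = D * exp(-r * t_d) = 0.0089 * 0.98985838 = 0.00880974
S_0' = S_0 - PV(D) = 0.8800 - 0.00880974 = 0.87119026
d1 = (ln(S_0'/K) + (r + sigma^2/2)*T) / (sigma*sqrt(T)) = 1.63797535
d2 = d1 - sigma*sqrt(T) = 1.58297535
exp(-rT) = 0.98437338
N(d1) = 0.94928658; N(d2) = 0.94328646
C = S_0' * N(d1) - K * exp(-rT) * N(d2) = 0.87119026 * 0.94928658 - 0.8100 * 0.98437338 * 0.94328646 = 0.0749


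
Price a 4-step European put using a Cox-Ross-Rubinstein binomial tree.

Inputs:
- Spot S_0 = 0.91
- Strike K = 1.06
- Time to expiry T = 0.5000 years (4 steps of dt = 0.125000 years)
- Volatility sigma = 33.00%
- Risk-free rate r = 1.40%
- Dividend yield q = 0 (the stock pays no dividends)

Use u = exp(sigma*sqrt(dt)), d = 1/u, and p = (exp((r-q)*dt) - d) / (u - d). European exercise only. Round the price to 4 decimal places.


dt = T/N = 0.125000
u = exp(sigma*sqrt(dt)) = 1.123751; d = 1/u = 0.889876
p = (exp((r-q)*dt) - d) / (u - d) = 0.478354
Discount per step: exp(-r*dt) = 0.998252
Stock lattice S(k, i) with i counting down-moves:
  k=0: S(0,0) = 0.9100
  k=1: S(1,0) = 1.0226; S(1,1) = 0.8098
  k=2: S(2,0) = 1.1492; S(2,1) = 0.9100; S(2,2) = 0.7206
  k=3: S(3,0) = 1.2914; S(3,1) = 1.0226; S(3,2) = 0.8098; S(3,3) = 0.6413
  k=4: S(4,0) = 1.4512; S(4,1) = 1.1492; S(4,2) = 0.9100; S(4,3) = 0.7206; S(4,4) = 0.5706
Terminal payoffs V(N, i) = max(K - S_T, 0):
  V(4,0) = 0.000000; V(4,1) = 0.000000; V(4,2) = 0.150000; V(4,3) = 0.339389; V(4,4) = 0.489363
Backward induction: V(k, i) = exp(-r*dt) * [p * V(k+1, i) + (1-p) * V(k+1, i+1)].
  V(3,0) = exp(-r*dt) * [p*0.000000 + (1-p)*0.000000] = 0.000000
  V(3,1) = exp(-r*dt) * [p*0.000000 + (1-p)*0.150000] = 0.078110
  V(3,2) = exp(-r*dt) * [p*0.150000 + (1-p)*0.339389] = 0.248359
  V(3,3) = exp(-r*dt) * [p*0.339389 + (1-p)*0.489363] = 0.416892
  V(2,0) = exp(-r*dt) * [p*0.000000 + (1-p)*0.078110] = 0.040675
  V(2,1) = exp(-r*dt) * [p*0.078110 + (1-p)*0.248359] = 0.166628
  V(2,2) = exp(-r*dt) * [p*0.248359 + (1-p)*0.416892] = 0.335686
  V(1,0) = exp(-r*dt) * [p*0.040675 + (1-p)*0.166628] = 0.106192
  V(1,1) = exp(-r*dt) * [p*0.166628 + (1-p)*0.335686] = 0.254371
  V(0,0) = exp(-r*dt) * [p*0.106192 + (1-p)*0.254371] = 0.183168

Answer: Price = V(0,0) = 0.1832


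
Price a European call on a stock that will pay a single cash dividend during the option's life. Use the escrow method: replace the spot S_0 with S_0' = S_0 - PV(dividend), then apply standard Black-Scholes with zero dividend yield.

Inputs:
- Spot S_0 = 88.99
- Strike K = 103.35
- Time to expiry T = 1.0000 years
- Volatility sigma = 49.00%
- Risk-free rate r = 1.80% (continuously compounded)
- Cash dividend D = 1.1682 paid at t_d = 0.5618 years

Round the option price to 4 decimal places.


Answer: Price = 12.2619

Derivation:
PV(D) = D * exp(-r * t_d) = 1.1682 * 0.98993856 = 1.15644622
S_0' = S_0 - PV(D) = 88.9900 - 1.15644622 = 87.83355378
d1 = (ln(S_0'/K) + (r + sigma^2/2)*T) / (sigma*sqrt(T)) = -0.05026061
d2 = d1 - sigma*sqrt(T) = -0.54026061
exp(-rT) = 0.98216103
N(d1) = 0.47995736; N(d2) = 0.29450866
C = S_0' * N(d1) - K * exp(-rT) * N(d2) = 87.83355378 * 0.47995736 - 103.3500 * 0.98216103 * 0.29450866 = 12.2619


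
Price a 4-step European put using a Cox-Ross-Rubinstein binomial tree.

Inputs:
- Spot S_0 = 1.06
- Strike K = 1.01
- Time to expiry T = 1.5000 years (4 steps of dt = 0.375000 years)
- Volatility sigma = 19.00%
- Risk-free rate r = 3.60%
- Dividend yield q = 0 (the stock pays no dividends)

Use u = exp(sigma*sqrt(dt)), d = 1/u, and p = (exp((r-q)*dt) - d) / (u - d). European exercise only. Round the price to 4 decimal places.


dt = T/N = 0.375000
u = exp(sigma*sqrt(dt)) = 1.123390; d = 1/u = 0.890163
p = (exp((r-q)*dt) - d) / (u - d) = 0.529221
Discount per step: exp(-r*dt) = 0.986591
Stock lattice S(k, i) with i counting down-moves:
  k=0: S(0,0) = 1.0600
  k=1: S(1,0) = 1.1908; S(1,1) = 0.9436
  k=2: S(2,0) = 1.3377; S(2,1) = 1.0600; S(2,2) = 0.8399
  k=3: S(3,0) = 1.5028; S(3,1) = 1.1908; S(3,2) = 0.9436; S(3,3) = 0.7477
  k=4: S(4,0) = 1.6882; S(4,1) = 1.3377; S(4,2) = 1.0600; S(4,3) = 0.8399; S(4,4) = 0.6656
Terminal payoffs V(N, i) = max(K - S_T, 0):
  V(4,0) = 0.000000; V(4,1) = 0.000000; V(4,2) = 0.000000; V(4,3) = 0.170067; V(4,4) = 0.344445
Backward induction: V(k, i) = exp(-r*dt) * [p * V(k+1, i) + (1-p) * V(k+1, i+1)].
  V(3,0) = exp(-r*dt) * [p*0.000000 + (1-p)*0.000000] = 0.000000
  V(3,1) = exp(-r*dt) * [p*0.000000 + (1-p)*0.000000] = 0.000000
  V(3,2) = exp(-r*dt) * [p*0.000000 + (1-p)*0.170067] = 0.078990
  V(3,3) = exp(-r*dt) * [p*0.170067 + (1-p)*0.344445] = 0.248779
  V(2,0) = exp(-r*dt) * [p*0.000000 + (1-p)*0.000000] = 0.000000
  V(2,1) = exp(-r*dt) * [p*0.000000 + (1-p)*0.078990] = 0.036688
  V(2,2) = exp(-r*dt) * [p*0.078990 + (1-p)*0.248779] = 0.156792
  V(1,0) = exp(-r*dt) * [p*0.000000 + (1-p)*0.036688] = 0.017040
  V(1,1) = exp(-r*dt) * [p*0.036688 + (1-p)*0.156792] = 0.091980
  V(0,0) = exp(-r*dt) * [p*0.017040 + (1-p)*0.091980] = 0.051619

Answer: Price = V(0,0) = 0.0516


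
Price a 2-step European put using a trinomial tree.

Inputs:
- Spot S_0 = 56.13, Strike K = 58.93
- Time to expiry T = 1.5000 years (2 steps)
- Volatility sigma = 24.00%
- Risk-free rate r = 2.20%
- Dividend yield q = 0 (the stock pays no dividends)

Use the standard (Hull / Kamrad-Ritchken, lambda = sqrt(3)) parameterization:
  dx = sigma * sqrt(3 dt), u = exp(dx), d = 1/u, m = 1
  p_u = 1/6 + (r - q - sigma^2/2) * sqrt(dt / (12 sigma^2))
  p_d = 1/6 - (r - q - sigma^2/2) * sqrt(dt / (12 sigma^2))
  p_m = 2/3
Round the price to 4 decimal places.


dt = T/N = 0.750000; dx = sigma*sqrt(3*dt) = 0.360000
u = exp(dx) = 1.433329; d = 1/u = 0.697676
p_u = 0.159583, p_m = 0.666667, p_d = 0.173750
Discount per step: exp(-r*dt) = 0.983635
Stock lattice S(k, j) with j the centered position index:
  k=0: S(0,+0) = 56.1300
  k=1: S(1,-1) = 39.1606; S(1,+0) = 56.1300; S(1,+1) = 80.4528
  k=2: S(2,-2) = 27.3214; S(2,-1) = 39.1606; S(2,+0) = 56.1300; S(2,+1) = 80.4528; S(2,+2) = 115.3153
Terminal payoffs V(N, j) = max(K - S_T, 0):
  V(2,-2) = 31.608596; V(2,-1) = 19.769428; V(2,+0) = 2.800000; V(2,+1) = 0.000000; V(2,+2) = 0.000000
Backward induction: V(k, j) = exp(-r*dt) * [p_u * V(k+1, j+1) + p_m * V(k+1, j) + p_d * V(k+1, j-1)]
  V(1,-1) = exp(-r*dt) * [p_u*2.800000 + p_m*19.769428 + p_d*31.608596] = 18.805579
  V(1,+0) = exp(-r*dt) * [p_u*0.000000 + p_m*2.800000 + p_d*19.769428] = 5.214846
  V(1,+1) = exp(-r*dt) * [p_u*0.000000 + p_m*0.000000 + p_d*2.800000] = 0.478539
  V(0,+0) = exp(-r*dt) * [p_u*0.478539 + p_m*5.214846 + p_d*18.805579] = 6.708787

Answer: Price = V(0,0) = 6.7088


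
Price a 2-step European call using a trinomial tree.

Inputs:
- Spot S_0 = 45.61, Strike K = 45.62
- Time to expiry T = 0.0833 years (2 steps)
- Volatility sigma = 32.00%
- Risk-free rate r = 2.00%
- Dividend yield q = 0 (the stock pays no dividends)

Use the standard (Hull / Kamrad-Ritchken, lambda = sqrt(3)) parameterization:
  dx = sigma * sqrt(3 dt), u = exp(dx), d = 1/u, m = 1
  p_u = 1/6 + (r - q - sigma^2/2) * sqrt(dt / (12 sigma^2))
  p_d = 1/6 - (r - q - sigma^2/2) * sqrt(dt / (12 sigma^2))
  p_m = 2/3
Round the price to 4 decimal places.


dt = T/N = 0.041650; dx = sigma*sqrt(3*dt) = 0.113114
u = exp(dx) = 1.119760; d = 1/u = 0.893048
p_u = 0.160923, p_m = 0.666667, p_d = 0.172411
Discount per step: exp(-r*dt) = 0.999167
Stock lattice S(k, j) with j the centered position index:
  k=0: S(0,+0) = 45.6100
  k=1: S(1,-1) = 40.7319; S(1,+0) = 45.6100; S(1,+1) = 51.0723
  k=2: S(2,-2) = 36.3756; S(2,-1) = 40.7319; S(2,+0) = 45.6100; S(2,+1) = 51.0723; S(2,+2) = 57.1887
Terminal payoffs V(N, j) = max(S_T - K, 0):
  V(2,-2) = 0.000000; V(2,-1) = 0.000000; V(2,+0) = 0.000000; V(2,+1) = 5.452258; V(2,+2) = 11.568676
Backward induction: V(k, j) = exp(-r*dt) * [p_u * V(k+1, j+1) + p_m * V(k+1, j) + p_d * V(k+1, j-1)]
  V(1,-1) = exp(-r*dt) * [p_u*0.000000 + p_m*0.000000 + p_d*0.000000] = 0.000000
  V(1,+0) = exp(-r*dt) * [p_u*5.452258 + p_m*0.000000 + p_d*0.000000] = 0.876661
  V(1,+1) = exp(-r*dt) * [p_u*11.568676 + p_m*5.452258 + p_d*0.000000] = 5.491923
  V(0,+0) = exp(-r*dt) * [p_u*5.491923 + p_m*0.876661 + p_d*0.000000] = 1.466992

Answer: Price = V(0,0) = 1.4670


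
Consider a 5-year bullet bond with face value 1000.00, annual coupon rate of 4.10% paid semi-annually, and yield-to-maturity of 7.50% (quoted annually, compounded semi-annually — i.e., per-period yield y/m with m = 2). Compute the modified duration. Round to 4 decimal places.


Coupon per period c = face * coupon_rate / m = 20.500000
Periods per year m = 2; per-period yield y/m = 0.037500
Number of cashflows N = 10
Cashflows (t years, CF_t, discount factor 1/(1+y/m)^(m*t), PV):
  t = 0.5000: CF_t = 20.500000, DF = 0.963855, PV = 19.759036
  t = 1.0000: CF_t = 20.500000, DF = 0.929017, PV = 19.044854
  t = 1.5000: CF_t = 20.500000, DF = 0.895438, PV = 18.356486
  t = 2.0000: CF_t = 20.500000, DF = 0.863073, PV = 17.692998
  t = 2.5000: CF_t = 20.500000, DF = 0.831878, PV = 17.053492
  t = 3.0000: CF_t = 20.500000, DF = 0.801810, PV = 16.437101
  t = 3.5000: CF_t = 20.500000, DF = 0.772829, PV = 15.842989
  t = 4.0000: CF_t = 20.500000, DF = 0.744895, PV = 15.270351
  t = 4.5000: CF_t = 20.500000, DF = 0.717971, PV = 14.718411
  t = 5.0000: CF_t = 1020.500000, DF = 0.692020, PV = 706.206898
Price P = sum_t PV_t = 860.382617
First compute Macaulay numerator sum_t t * PV_t:
  t * PV_t at t = 0.5000: 9.879518
  t * PV_t at t = 1.0000: 19.044854
  t * PV_t at t = 1.5000: 27.534729
  t * PV_t at t = 2.0000: 35.385997
  t * PV_t at t = 2.5000: 42.633731
  t * PV_t at t = 3.0000: 49.311304
  t * PV_t at t = 3.5000: 55.450462
  t * PV_t at t = 4.0000: 61.081404
  t * PV_t at t = 4.5000: 66.232847
  t * PV_t at t = 5.0000: 3531.034489
Macaulay duration D = 3897.589335 / 860.382617 = 4.530065
Modified duration = D / (1 + y/m) = 4.530065 / (1 + 0.037500) = 4.366328

Answer: Modified duration = 4.3663


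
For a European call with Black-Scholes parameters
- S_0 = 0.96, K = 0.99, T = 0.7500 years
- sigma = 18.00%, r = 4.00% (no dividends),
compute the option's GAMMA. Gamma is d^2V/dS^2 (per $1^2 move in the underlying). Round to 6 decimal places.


d1 = 0.0729920937; d2 = -0.0828924790
phi(d1) = 0.3978809432; exp(-qT) = 1.0000000000; exp(-rT) = 0.9704455335
Gamma = exp(-qT) * phi(d1) / (S * sigma * sqrt(T)) = 1.0000000000 * 0.3978809432 / (0.9600 * 0.1800 * 0.8660254038) = 2.658758

Answer: Gamma = 2.658758


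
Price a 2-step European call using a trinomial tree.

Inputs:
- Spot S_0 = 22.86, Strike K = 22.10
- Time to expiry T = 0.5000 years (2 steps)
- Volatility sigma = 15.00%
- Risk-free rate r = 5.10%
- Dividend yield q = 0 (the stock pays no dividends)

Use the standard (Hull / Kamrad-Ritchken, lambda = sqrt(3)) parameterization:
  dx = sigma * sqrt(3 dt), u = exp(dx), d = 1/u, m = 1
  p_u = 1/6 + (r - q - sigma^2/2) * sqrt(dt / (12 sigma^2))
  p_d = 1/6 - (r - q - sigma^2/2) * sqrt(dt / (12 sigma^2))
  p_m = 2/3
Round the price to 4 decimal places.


Answer: Price = V(0,0) = 1.7240

Derivation:
dt = T/N = 0.250000; dx = sigma*sqrt(3*dt) = 0.129904
u = exp(dx) = 1.138719; d = 1/u = 0.878180
p_u = 0.204916, p_m = 0.666667, p_d = 0.128417
Discount per step: exp(-r*dt) = 0.987331
Stock lattice S(k, j) with j the centered position index:
  k=0: S(0,+0) = 22.8600
  k=1: S(1,-1) = 20.0752; S(1,+0) = 22.8600; S(1,+1) = 26.0311
  k=2: S(2,-2) = 17.6296; S(2,-1) = 20.0752; S(2,+0) = 22.8600; S(2,+1) = 26.0311; S(2,+2) = 29.6421
Terminal payoffs V(N, j) = max(S_T - K, 0):
  V(2,-2) = 0.000000; V(2,-1) = 0.000000; V(2,+0) = 0.760000; V(2,+1) = 3.931113; V(2,+2) = 7.542119
Backward induction: V(k, j) = exp(-r*dt) * [p_u * V(k+1, j+1) + p_m * V(k+1, j) + p_d * V(k+1, j-1)]
  V(1,-1) = exp(-r*dt) * [p_u*0.760000 + p_m*0.000000 + p_d*0.000000] = 0.153763
  V(1,+0) = exp(-r*dt) * [p_u*3.931113 + p_m*0.760000 + p_d*0.000000] = 1.295591
  V(1,+1) = exp(-r*dt) * [p_u*7.542119 + p_m*3.931113 + p_d*0.760000] = 4.209822
  V(0,+0) = exp(-r*dt) * [p_u*4.209822 + p_m*1.295591 + p_d*0.153763] = 1.724011


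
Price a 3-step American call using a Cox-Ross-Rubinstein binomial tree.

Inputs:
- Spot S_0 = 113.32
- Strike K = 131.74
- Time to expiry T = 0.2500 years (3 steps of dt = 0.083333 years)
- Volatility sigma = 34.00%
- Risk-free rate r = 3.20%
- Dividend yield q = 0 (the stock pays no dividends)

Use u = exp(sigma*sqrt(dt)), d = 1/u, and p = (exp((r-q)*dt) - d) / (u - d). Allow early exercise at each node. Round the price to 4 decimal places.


dt = T/N = 0.083333
u = exp(sigma*sqrt(dt)) = 1.103128; d = 1/u = 0.906513
p = (exp((r-q)*dt) - d) / (u - d) = 0.489063
Discount per step: exp(-r*dt) = 0.997337
Stock lattice S(k, i) with i counting down-moves:
  k=0: S(0,0) = 113.3200
  k=1: S(1,0) = 125.0064; S(1,1) = 102.7261
  k=2: S(2,0) = 137.8981; S(2,1) = 113.3200; S(2,2) = 93.1226
  k=3: S(3,0) = 152.1192; S(3,1) = 125.0064; S(3,2) = 102.7261; S(3,3) = 84.4169
Terminal payoffs V(N, i) = max(S_T - K, 0):
  V(3,0) = 20.379183; V(3,1) = 0.000000; V(3,2) = 0.000000; V(3,3) = 0.000000
Backward induction: V(k, i) = exp(-r*dt) * [p * V(k+1, i) + (1-p) * V(k+1, i+1)]; then take max(V_cont, immediate exercise) for American.
  V(2,0) = exp(-r*dt) * [p*20.379183 + (1-p)*0.000000] = 9.940168; exercise = 6.158067; V(2,0) = max -> 9.940168
  V(2,1) = exp(-r*dt) * [p*0.000000 + (1-p)*0.000000] = 0.000000; exercise = 0.000000; V(2,1) = max -> 0.000000
  V(2,2) = exp(-r*dt) * [p*0.000000 + (1-p)*0.000000] = 0.000000; exercise = 0.000000; V(2,2) = max -> 0.000000
  V(1,0) = exp(-r*dt) * [p*9.940168 + (1-p)*0.000000] = 4.848425; exercise = 0.000000; V(1,0) = max -> 4.848425
  V(1,1) = exp(-r*dt) * [p*0.000000 + (1-p)*0.000000] = 0.000000; exercise = 0.000000; V(1,1) = max -> 0.000000
  V(0,0) = exp(-r*dt) * [p*4.848425 + (1-p)*0.000000] = 2.364872; exercise = 0.000000; V(0,0) = max -> 2.364872

Answer: Price = V(0,0) = 2.3649


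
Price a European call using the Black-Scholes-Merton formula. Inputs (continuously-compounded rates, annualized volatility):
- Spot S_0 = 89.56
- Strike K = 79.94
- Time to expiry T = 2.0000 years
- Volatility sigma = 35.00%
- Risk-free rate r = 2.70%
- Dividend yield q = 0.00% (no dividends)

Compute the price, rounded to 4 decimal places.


Answer: Price = 23.9629

Derivation:
d1 = (ln(S/K) + (r - q + 0.5*sigma^2) * T) / (sigma * sqrt(T)) = 0.58615604
d2 = d1 - sigma * sqrt(T) = 0.09118130
exp(-rT) = 0.94743211; exp(-qT) = 1.00000000
C = S_0 * exp(-qT) * N(d1) - K * exp(-rT) * N(d2)
N(d1) = 0.72111467; N(d2) = 0.53632573
C = 89.5600 * 1.00000000 * 0.72111467 - 79.9400 * 0.94743211 * 0.53632573 = 23.9629


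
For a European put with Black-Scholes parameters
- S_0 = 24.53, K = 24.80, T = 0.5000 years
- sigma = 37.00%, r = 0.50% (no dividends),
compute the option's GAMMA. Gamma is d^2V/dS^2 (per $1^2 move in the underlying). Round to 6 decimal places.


Answer: Gamma = 0.061861

Derivation:
d1 = 0.0985294250; d2 = -0.1631000840
phi(d1) = 0.3970104973; exp(-qT) = 1.0000000000; exp(-rT) = 0.9975031224
Gamma = exp(-qT) * phi(d1) / (S * sigma * sqrt(T)) = 1.0000000000 * 0.3970104973 / (24.5300 * 0.3700 * 0.7071067812) = 0.061861


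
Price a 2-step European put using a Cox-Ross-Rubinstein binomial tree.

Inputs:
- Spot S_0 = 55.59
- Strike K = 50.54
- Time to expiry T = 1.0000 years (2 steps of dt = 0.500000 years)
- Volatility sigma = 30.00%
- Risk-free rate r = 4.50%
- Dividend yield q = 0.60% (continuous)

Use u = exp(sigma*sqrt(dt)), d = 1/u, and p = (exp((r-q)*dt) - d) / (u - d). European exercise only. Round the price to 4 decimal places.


Answer: Price = V(0,0) = 3.4790

Derivation:
dt = T/N = 0.500000
u = exp(sigma*sqrt(dt)) = 1.236311; d = 1/u = 0.808858
p = (exp((r-q)*dt) - d) / (u - d) = 0.493232
Discount per step: exp(-r*dt) = 0.977751
Stock lattice S(k, i) with i counting down-moves:
  k=0: S(0,0) = 55.5900
  k=1: S(1,0) = 68.7265; S(1,1) = 44.9644
  k=2: S(2,0) = 84.9674; S(2,1) = 55.5900; S(2,2) = 36.3698
Terminal payoffs V(N, i) = max(K - S_T, 0):
  V(2,0) = 0.000000; V(2,1) = 0.000000; V(2,2) = 14.170182
Backward induction: V(k, i) = exp(-r*dt) * [p * V(k+1, i) + (1-p) * V(k+1, i+1)].
  V(1,0) = exp(-r*dt) * [p*0.000000 + (1-p)*0.000000] = 0.000000
  V(1,1) = exp(-r*dt) * [p*0.000000 + (1-p)*14.170182] = 7.021231
  V(0,0) = exp(-r*dt) * [p*0.000000 + (1-p)*7.021231] = 3.478973


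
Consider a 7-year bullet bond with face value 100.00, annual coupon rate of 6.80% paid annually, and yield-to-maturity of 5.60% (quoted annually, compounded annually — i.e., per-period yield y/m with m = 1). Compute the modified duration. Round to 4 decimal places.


Answer: Modified duration = 5.5302

Derivation:
Coupon per period c = face * coupon_rate / m = 6.800000
Periods per year m = 1; per-period yield y/m = 0.056000
Number of cashflows N = 7
Cashflows (t years, CF_t, discount factor 1/(1+y/m)^(m*t), PV):
  t = 1.0000: CF_t = 6.800000, DF = 0.946970, PV = 6.439394
  t = 2.0000: CF_t = 6.800000, DF = 0.896752, PV = 6.097911
  t = 3.0000: CF_t = 6.800000, DF = 0.849197, PV = 5.774537
  t = 4.0000: CF_t = 6.800000, DF = 0.804163, PV = 5.468311
  t = 5.0000: CF_t = 6.800000, DF = 0.761518, PV = 5.178325
  t = 6.0000: CF_t = 6.800000, DF = 0.721135, PV = 4.903717
  t = 7.0000: CF_t = 106.800000, DF = 0.682893, PV = 72.932958
Price P = sum_t PV_t = 106.795153
First compute Macaulay numerator sum_t t * PV_t:
  t * PV_t at t = 1.0000: 6.439394
  t * PV_t at t = 2.0000: 12.195822
  t * PV_t at t = 3.0000: 17.323611
  t * PV_t at t = 4.0000: 21.873246
  t * PV_t at t = 5.0000: 25.891626
  t * PV_t at t = 6.0000: 29.422302
  t * PV_t at t = 7.0000: 510.530703
Macaulay duration D = 623.676703 / 106.795153 = 5.839935
Modified duration = D / (1 + y/m) = 5.839935 / (1 + 0.056000) = 5.530241


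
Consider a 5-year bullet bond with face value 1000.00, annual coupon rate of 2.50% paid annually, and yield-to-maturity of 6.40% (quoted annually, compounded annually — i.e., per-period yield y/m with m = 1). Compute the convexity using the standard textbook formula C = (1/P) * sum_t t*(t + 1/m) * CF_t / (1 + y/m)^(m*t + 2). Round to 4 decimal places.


Coupon per period c = face * coupon_rate / m = 25.000000
Periods per year m = 1; per-period yield y/m = 0.064000
Number of cashflows N = 5
Cashflows (t years, CF_t, discount factor 1/(1+y/m)^(m*t), PV):
  t = 1.0000: CF_t = 25.000000, DF = 0.939850, PV = 23.496241
  t = 2.0000: CF_t = 25.000000, DF = 0.883317, PV = 22.082933
  t = 3.0000: CF_t = 25.000000, DF = 0.830185, PV = 20.754636
  t = 4.0000: CF_t = 25.000000, DF = 0.780249, PV = 19.506237
  t = 5.0000: CF_t = 1025.000000, DF = 0.733317, PV = 751.650110
Price P = sum_t PV_t = 837.490157
Convexity numerator sum_t t*(t + 1/m) * CF_t / (1+y/m)^(m*t + 2):
  t = 1.0000: term = 41.509272
  t = 2.0000: term = 117.037422
  t = 3.0000: term = 219.995154
  t = 4.0000: term = 344.603938
  t = 5.0000: term = 19918.366740
Convexity = (1/P) * sum = 20641.512527 / 837.490157 = 24.646872

Answer: Convexity = 24.6469


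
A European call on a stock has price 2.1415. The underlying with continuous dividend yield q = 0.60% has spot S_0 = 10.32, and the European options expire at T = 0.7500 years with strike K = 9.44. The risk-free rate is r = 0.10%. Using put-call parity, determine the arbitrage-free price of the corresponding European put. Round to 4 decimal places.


Answer: Put price = 1.3008

Derivation:
Put-call parity: C - P = S_0 * exp(-qT) - K * exp(-rT).
S_0 * exp(-qT) = 10.3200 * 0.99551011 = 10.27366433
K * exp(-rT) = 9.4400 * 0.99925028 = 9.43292265
P = C - S*exp(-qT) + K*exp(-rT)
P = 2.1415 - 10.27366433 + 9.43292265 = 1.3008


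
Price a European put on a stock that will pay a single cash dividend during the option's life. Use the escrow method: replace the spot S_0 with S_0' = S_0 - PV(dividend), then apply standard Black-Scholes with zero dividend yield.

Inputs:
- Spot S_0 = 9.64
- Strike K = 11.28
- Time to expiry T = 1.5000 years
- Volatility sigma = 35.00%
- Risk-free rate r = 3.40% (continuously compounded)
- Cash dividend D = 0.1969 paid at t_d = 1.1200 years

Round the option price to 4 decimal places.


Answer: Price = 2.4180

Derivation:
PV(D) = D * exp(-r * t_d) = 0.1969 * 0.96263593 = 0.18954301
S_0' = S_0 - PV(D) = 9.6400 - 0.18954301 = 9.45045699
d1 = (ln(S_0'/K) + (r + sigma^2/2)*T) / (sigma*sqrt(T)) = -0.07953411
d2 = d1 - sigma*sqrt(T) = -0.50819481
exp(-rT) = 0.95027867
N(-d1) = 0.53169610; N(-d2) = 0.69434164
P = K * exp(-rT) * N(-d2) - S_0' * N(-d1) = 11.2800 * 0.95027867 * 0.69434164 - 9.45045699 * 0.53169610 = 2.4180


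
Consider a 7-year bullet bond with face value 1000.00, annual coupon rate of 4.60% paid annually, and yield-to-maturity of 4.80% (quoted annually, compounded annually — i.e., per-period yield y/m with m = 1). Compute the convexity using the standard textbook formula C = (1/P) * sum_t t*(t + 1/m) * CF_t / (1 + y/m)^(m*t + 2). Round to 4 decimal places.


Answer: Convexity = 42.6710

Derivation:
Coupon per period c = face * coupon_rate / m = 46.000000
Periods per year m = 1; per-period yield y/m = 0.048000
Number of cashflows N = 7
Cashflows (t years, CF_t, discount factor 1/(1+y/m)^(m*t), PV):
  t = 1.0000: CF_t = 46.000000, DF = 0.954198, PV = 43.893130
  t = 2.0000: CF_t = 46.000000, DF = 0.910495, PV = 41.882757
  t = 3.0000: CF_t = 46.000000, DF = 0.868793, PV = 39.964463
  t = 4.0000: CF_t = 46.000000, DF = 0.829001, PV = 38.134030
  t = 5.0000: CF_t = 46.000000, DF = 0.791031, PV = 36.387433
  t = 6.0000: CF_t = 46.000000, DF = 0.754801, PV = 34.720833
  t = 7.0000: CF_t = 1046.000000, DF = 0.720230, PV = 753.360258
Price P = sum_t PV_t = 988.342904
Convexity numerator sum_t t*(t + 1/m) * CF_t / (1+y/m)^(m*t + 2):
  t = 1.0000: term = 79.928926
  t = 2.0000: term = 228.804179
  t = 3.0000: term = 436.649196
  t = 4.0000: term = 694.416660
  t = 5.0000: term = 993.916975
  t = 6.0000: term = 1327.751684
  t = 7.0000: term = 38412.110339
Convexity = (1/P) * sum = 42173.577958 / 988.342904 = 42.670998


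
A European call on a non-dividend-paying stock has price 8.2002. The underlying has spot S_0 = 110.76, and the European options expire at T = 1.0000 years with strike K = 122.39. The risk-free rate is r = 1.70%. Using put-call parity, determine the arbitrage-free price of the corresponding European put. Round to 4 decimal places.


Put-call parity: C - P = S_0 * exp(-qT) - K * exp(-rT).
S_0 * exp(-qT) = 110.7600 * 1.00000000 = 110.76000000
K * exp(-rT) = 122.3900 * 0.98314368 = 120.32695556
P = C - S*exp(-qT) + K*exp(-rT)
P = 8.2002 - 110.76000000 + 120.32695556 = 17.7672

Answer: Put price = 17.7672


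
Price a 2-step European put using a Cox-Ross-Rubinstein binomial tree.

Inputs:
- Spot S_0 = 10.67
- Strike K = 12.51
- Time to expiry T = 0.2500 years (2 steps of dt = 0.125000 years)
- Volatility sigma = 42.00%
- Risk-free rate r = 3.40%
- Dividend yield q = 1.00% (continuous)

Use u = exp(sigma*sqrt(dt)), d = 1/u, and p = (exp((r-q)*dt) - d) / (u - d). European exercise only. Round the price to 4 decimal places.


dt = T/N = 0.125000
u = exp(sigma*sqrt(dt)) = 1.160084; d = 1/u = 0.862007
p = (exp((r-q)*dt) - d) / (u - d) = 0.473025
Discount per step: exp(-r*dt) = 0.995759
Stock lattice S(k, i) with i counting down-moves:
  k=0: S(0,0) = 10.6700
  k=1: S(1,0) = 12.3781; S(1,1) = 9.1976
  k=2: S(2,0) = 14.3596; S(2,1) = 10.6700; S(2,2) = 7.9284
Terminal payoffs V(N, i) = max(K - S_T, 0):
  V(2,0) = 0.000000; V(2,1) = 1.840000; V(2,2) = 4.581600
Backward induction: V(k, i) = exp(-r*dt) * [p * V(k+1, i) + (1-p) * V(k+1, i+1)].
  V(1,0) = exp(-r*dt) * [p*0.000000 + (1-p)*1.840000] = 0.965523
  V(1,1) = exp(-r*dt) * [p*1.840000 + (1-p)*4.581600] = 3.270825
  V(0,0) = exp(-r*dt) * [p*0.965523 + (1-p)*3.270825] = 2.171114

Answer: Price = V(0,0) = 2.1711


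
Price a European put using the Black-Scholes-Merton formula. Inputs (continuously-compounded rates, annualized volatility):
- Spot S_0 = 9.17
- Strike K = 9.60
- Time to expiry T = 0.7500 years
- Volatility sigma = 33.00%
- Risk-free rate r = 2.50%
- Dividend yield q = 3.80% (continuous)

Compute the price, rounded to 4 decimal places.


d1 = (ln(S/K) + (r - q + 0.5*sigma^2) * T) / (sigma * sqrt(T)) = -0.05157072
d2 = d1 - sigma * sqrt(T) = -0.33735910
exp(-rT) = 0.98142469; exp(-qT) = 0.97190229
P = K * exp(-rT) * N(-d2) - S_0 * exp(-qT) * N(-d1)
N(-d1) = 0.52056462; N(-d2) = 0.63207689
P = 9.6000 * 0.98142469 * 0.63207689 - 9.1700 * 0.97190229 * 0.52056462 = 1.3158

Answer: Price = 1.3158


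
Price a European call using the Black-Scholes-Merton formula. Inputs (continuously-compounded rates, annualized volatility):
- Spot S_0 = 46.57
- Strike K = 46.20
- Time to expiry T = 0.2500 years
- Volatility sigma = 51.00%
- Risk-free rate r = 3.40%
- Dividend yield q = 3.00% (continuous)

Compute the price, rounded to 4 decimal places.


d1 = (ln(S/K) + (r - q + 0.5*sigma^2) * T) / (sigma * sqrt(T)) = 0.16270298
d2 = d1 - sigma * sqrt(T) = -0.09229702
exp(-rT) = 0.99153602; exp(-qT) = 0.99252805
C = S_0 * exp(-qT) * N(d1) - K * exp(-rT) * N(d2)
N(d1) = 0.56462385; N(d2) = 0.46323103
C = 46.5700 * 0.99252805 * 0.56462385 - 46.2000 * 0.99153602 * 0.46323103 = 4.8779

Answer: Price = 4.8779


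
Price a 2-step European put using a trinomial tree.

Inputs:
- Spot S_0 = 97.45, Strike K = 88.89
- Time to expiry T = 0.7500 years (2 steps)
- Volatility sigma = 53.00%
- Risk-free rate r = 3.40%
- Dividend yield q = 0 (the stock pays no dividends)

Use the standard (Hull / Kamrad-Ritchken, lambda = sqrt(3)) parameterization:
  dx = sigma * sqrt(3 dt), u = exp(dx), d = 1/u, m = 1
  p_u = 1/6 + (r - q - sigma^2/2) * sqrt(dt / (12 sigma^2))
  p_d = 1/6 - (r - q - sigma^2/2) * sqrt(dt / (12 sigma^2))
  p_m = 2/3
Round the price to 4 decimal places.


Answer: Price = V(0,0) = 11.0426

Derivation:
dt = T/N = 0.375000; dx = sigma*sqrt(3*dt) = 0.562150
u = exp(dx) = 1.754440; d = 1/u = 0.569982
p_u = 0.131161, p_m = 0.666667, p_d = 0.202172
Discount per step: exp(-r*dt) = 0.987331
Stock lattice S(k, j) with j the centered position index:
  k=0: S(0,+0) = 97.4500
  k=1: S(1,-1) = 55.5448; S(1,+0) = 97.4500; S(1,+1) = 170.9702
  k=2: S(2,-2) = 31.6595; S(2,-1) = 55.5448; S(2,+0) = 97.4500; S(2,+1) = 170.9702; S(2,+2) = 299.9570
Terminal payoffs V(N, j) = max(K - S_T, 0):
  V(2,-2) = 57.230456; V(2,-1) = 33.345220; V(2,+0) = 0.000000; V(2,+1) = 0.000000; V(2,+2) = 0.000000
Backward induction: V(k, j) = exp(-r*dt) * [p_u * V(k+1, j+1) + p_m * V(k+1, j) + p_d * V(k+1, j-1)]
  V(1,-1) = exp(-r*dt) * [p_u*0.000000 + p_m*33.345220 + p_d*57.230456] = 33.372327
  V(1,+0) = exp(-r*dt) * [p_u*0.000000 + p_m*0.000000 + p_d*33.345220] = 6.656065
  V(1,+1) = exp(-r*dt) * [p_u*0.000000 + p_m*0.000000 + p_d*0.000000] = 0.000000
  V(0,+0) = exp(-r*dt) * [p_u*0.000000 + p_m*6.656065 + p_d*33.372327] = 11.042635


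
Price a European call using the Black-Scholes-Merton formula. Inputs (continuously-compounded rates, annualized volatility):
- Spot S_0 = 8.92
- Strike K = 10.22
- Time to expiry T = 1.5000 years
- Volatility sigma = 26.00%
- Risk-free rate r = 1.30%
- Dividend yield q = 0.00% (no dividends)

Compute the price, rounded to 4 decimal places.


Answer: Price = 0.7254

Derivation:
d1 = (ln(S/K) + (r - q + 0.5*sigma^2) * T) / (sigma * sqrt(T)) = -0.20679547
d2 = d1 - sigma * sqrt(T) = -0.52522913
exp(-rT) = 0.98068890; exp(-qT) = 1.00000000
C = S_0 * exp(-qT) * N(d1) - K * exp(-rT) * N(d2)
N(d1) = 0.41808480; N(d2) = 0.29971196
C = 8.9200 * 1.00000000 * 0.41808480 - 10.2200 * 0.98068890 * 0.29971196 = 0.7254


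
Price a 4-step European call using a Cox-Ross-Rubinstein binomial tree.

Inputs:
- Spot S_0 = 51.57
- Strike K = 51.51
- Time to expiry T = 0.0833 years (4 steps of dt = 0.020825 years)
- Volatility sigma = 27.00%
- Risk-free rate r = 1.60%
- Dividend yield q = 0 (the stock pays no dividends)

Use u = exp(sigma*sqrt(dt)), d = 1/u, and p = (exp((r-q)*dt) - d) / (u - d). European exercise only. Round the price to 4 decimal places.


Answer: Price = V(0,0) = 1.5809

Derivation:
dt = T/N = 0.020825
u = exp(sigma*sqrt(dt)) = 1.039732; d = 1/u = 0.961786
p = (exp((r-q)*dt) - d) / (u - d) = 0.494536
Discount per step: exp(-r*dt) = 0.999667
Stock lattice S(k, i) with i counting down-moves:
  k=0: S(0,0) = 51.5700
  k=1: S(1,0) = 53.6190; S(1,1) = 49.5993
  k=2: S(2,0) = 55.7494; S(2,1) = 51.5700; S(2,2) = 47.7039
  k=3: S(3,0) = 57.9645; S(3,1) = 53.6190; S(3,2) = 49.5993; S(3,3) = 45.8810
  k=4: S(4,0) = 60.2675; S(4,1) = 55.7494; S(4,2) = 51.5700; S(4,3) = 47.7039; S(4,4) = 44.1277
Terminal payoffs V(N, i) = max(S_T - K, 0):
  V(4,0) = 8.757531; V(4,1) = 4.239409; V(4,2) = 0.060000; V(4,3) = 0.000000; V(4,4) = 0.000000
Backward induction: V(k, i) = exp(-r*dt) * [p * V(k+1, i) + (1-p) * V(k+1, i+1)].
  V(3,0) = exp(-r*dt) * [p*8.757531 + (1-p)*4.239409] = 6.471625
  V(3,1) = exp(-r*dt) * [p*4.239409 + (1-p)*0.060000] = 2.126159
  V(3,2) = exp(-r*dt) * [p*0.060000 + (1-p)*0.000000] = 0.029662
  V(3,3) = exp(-r*dt) * [p*0.000000 + (1-p)*0.000000] = 0.000000
  V(2,0) = exp(-r*dt) * [p*6.471625 + (1-p)*2.126159] = 4.273724
  V(2,1) = exp(-r*dt) * [p*2.126159 + (1-p)*0.029662] = 1.066100
  V(2,2) = exp(-r*dt) * [p*0.029662 + (1-p)*0.000000] = 0.014664
  V(1,0) = exp(-r*dt) * [p*4.273724 + (1-p)*1.066100] = 2.651501
  V(1,1) = exp(-r*dt) * [p*1.066100 + (1-p)*0.014664] = 0.534459
  V(0,0) = exp(-r*dt) * [p*2.651501 + (1-p)*0.534459] = 1.580885
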